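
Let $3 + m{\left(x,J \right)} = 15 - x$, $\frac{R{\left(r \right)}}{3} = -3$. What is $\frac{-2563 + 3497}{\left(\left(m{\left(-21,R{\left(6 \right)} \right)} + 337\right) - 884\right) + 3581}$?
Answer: $\frac{934}{3067} \approx 0.30453$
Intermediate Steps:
$R{\left(r \right)} = -9$ ($R{\left(r \right)} = 3 \left(-3\right) = -9$)
$m{\left(x,J \right)} = 12 - x$ ($m{\left(x,J \right)} = -3 - \left(-15 + x\right) = 12 - x$)
$\frac{-2563 + 3497}{\left(\left(m{\left(-21,R{\left(6 \right)} \right)} + 337\right) - 884\right) + 3581} = \frac{-2563 + 3497}{\left(\left(\left(12 - -21\right) + 337\right) - 884\right) + 3581} = \frac{934}{\left(\left(\left(12 + 21\right) + 337\right) - 884\right) + 3581} = \frac{934}{\left(\left(33 + 337\right) - 884\right) + 3581} = \frac{934}{\left(370 - 884\right) + 3581} = \frac{934}{-514 + 3581} = \frac{934}{3067}$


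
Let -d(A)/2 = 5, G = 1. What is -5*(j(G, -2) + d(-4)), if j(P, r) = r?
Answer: 60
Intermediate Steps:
d(A) = -10 (d(A) = -2*5 = -10)
-5*(j(G, -2) + d(-4)) = -5*(-2 - 10) = -5*(-12) = 60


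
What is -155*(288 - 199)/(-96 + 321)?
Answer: -2759/45 ≈ -61.311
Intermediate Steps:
-155*(288 - 199)/(-96 + 321) = -13795/225 = -155*89/225 = -2759/45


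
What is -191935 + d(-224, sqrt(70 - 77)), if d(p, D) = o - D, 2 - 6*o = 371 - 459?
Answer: -191920 - I*sqrt(7) ≈ -1.9192e+5 - 2.6458*I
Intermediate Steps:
o = 15 (o = 1/3 - (371 - 459)/6 = 1/3 - 1/6*(-88) = 1/3 + 44/3 = 15)
d(p, D) = 15 - D
-191935 + d(-224, sqrt(70 - 77)) = -191935 + (15 - sqrt(70 - 77)) = -191935 + (15 - sqrt(-7)) = -191935 + (15 - I*sqrt(7)) = -191920 - I*sqrt(7)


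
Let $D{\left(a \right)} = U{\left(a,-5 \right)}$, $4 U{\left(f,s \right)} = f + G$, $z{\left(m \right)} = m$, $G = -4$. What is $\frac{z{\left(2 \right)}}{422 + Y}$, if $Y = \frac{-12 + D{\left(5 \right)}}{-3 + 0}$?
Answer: $\frac{24}{5111} \approx 0.0046958$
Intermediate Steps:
$U{\left(f,s \right)} = -1 + \frac{f}{4}$ ($U{\left(f,s \right)} = \frac{f - 4}{4} = \frac{-4 + f}{4} = -1 + \frac{f}{4}$)
$D{\left(a \right)} = -1 + \frac{a}{4}$
$Y = \frac{47}{12}$ ($Y = \frac{-12 + \left(-1 + \frac{1}{4} \cdot 5\right)}{-3 + 0} = \frac{-12 + \left(-1 + \frac{5}{4}\right)}{-3} = - \frac{-12 + \frac{1}{4}}{3} = \left(- \frac{1}{3}\right) \left(- \frac{47}{4}\right) = \frac{47}{12} \approx 3.9167$)
$\frac{z{\left(2 \right)}}{422 + Y} = \frac{1}{422 + \frac{47}{12}} \cdot 2 = \frac{1}{\frac{5111}{12}} \cdot 2 = \frac{12}{5111} \cdot 2 = \frac{24}{5111}$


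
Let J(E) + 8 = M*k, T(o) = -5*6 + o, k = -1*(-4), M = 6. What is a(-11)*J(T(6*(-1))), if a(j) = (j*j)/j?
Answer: -176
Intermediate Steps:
k = 4
T(o) = -30 + o
J(E) = 16 (J(E) = -8 + 6*4 = -8 + 24 = 16)
a(j) = j (a(j) = j**2/j = j)
a(-11)*J(T(6*(-1))) = -11*16 = -176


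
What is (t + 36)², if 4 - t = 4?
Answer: 1296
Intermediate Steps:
t = 0 (t = 4 - 1*4 = 4 - 4 = 0)
(t + 36)² = (0 + 36)² = 36² = 1296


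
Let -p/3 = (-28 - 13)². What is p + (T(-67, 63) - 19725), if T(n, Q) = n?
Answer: -24835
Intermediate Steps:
p = -5043 (p = -3*(-28 - 13)² = -3*(-41)² = -3*1681 = -5043)
p + (T(-67, 63) - 19725) = -5043 + (-67 - 19725) = -5043 - 19792 = -24835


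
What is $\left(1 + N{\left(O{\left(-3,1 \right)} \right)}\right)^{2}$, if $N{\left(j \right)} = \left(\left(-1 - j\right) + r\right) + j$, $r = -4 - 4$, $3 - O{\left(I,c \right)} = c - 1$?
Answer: $64$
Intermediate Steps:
$O{\left(I,c \right)} = 4 - c$ ($O{\left(I,c \right)} = 3 - \left(c - 1\right) = 3 - \left(-1 + c\right) = 4 - c$)
$r = -8$ ($r = -4 - 4 = -8$)
$N{\left(j \right)} = -9$ ($N{\left(j \right)} = \left(\left(-1 - j\right) - 8\right) + j = \left(-9 - j\right) + j = -9$)
$\left(1 + N{\left(O{\left(-3,1 \right)} \right)}\right)^{2} = \left(1 - 9\right)^{2} = \left(-8\right)^{2} = 64$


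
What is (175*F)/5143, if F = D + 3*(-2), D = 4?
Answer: -350/5143 ≈ -0.068054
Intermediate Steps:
F = -2 (F = 4 + 3*(-2) = 4 - 6 = -2)
(175*F)/5143 = (175*(-2))/5143 = -350*1/5143 = -350/5143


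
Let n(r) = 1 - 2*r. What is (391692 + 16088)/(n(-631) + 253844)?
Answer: 407780/255107 ≈ 1.5985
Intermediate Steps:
(391692 + 16088)/(n(-631) + 253844) = (391692 + 16088)/((1 - 2*(-631)) + 253844) = 407780/((1 + 1262) + 253844) = 407780/(1263 + 253844) = 407780/255107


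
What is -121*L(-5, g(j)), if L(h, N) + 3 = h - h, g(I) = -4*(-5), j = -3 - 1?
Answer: 363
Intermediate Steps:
j = -4
g(I) = 20
L(h, N) = -3 (L(h, N) = -3 + (h - h) = -3 + 0 = -3)
-121*L(-5, g(j)) = -121*(-3) = 363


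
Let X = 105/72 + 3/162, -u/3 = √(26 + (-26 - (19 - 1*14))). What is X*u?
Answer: -319*I*√5/72 ≈ -9.907*I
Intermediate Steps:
u = -3*I*√5 (u = -3*√(26 + (-26 - (19 - 1*14))) = -3*√(26 + (-26 - (19 - 14))) = -3*√(26 + (-26 - 1*5)) = -3*√(26 + (-26 - 5)) = -3*√(26 - 31) = -3*I*√5 ≈ -6.7082*I)
X = 319/216 (X = 105*(1/72) + 3*(1/162) = 35/24 + 1/54 = 319/216 ≈ 1.4769)
X*u = 319*(-3*I*√5)/216 = -319*I*√5/72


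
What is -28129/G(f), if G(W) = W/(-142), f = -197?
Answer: -3994318/197 ≈ -20276.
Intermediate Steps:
G(W) = -W/142 (G(W) = W*(-1/142) = -W/142)
-28129/G(f) = -28129/((-1/142*(-197))) = -28129/197/142 = -28129*142/197 = -3994318/197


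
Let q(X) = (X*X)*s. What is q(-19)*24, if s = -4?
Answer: -34656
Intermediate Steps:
q(X) = -4*X**2 (q(X) = (X*X)*(-4) = X**2*(-4) = -4*X**2)
q(-19)*24 = -4*(-19)**2*24 = -4*361*24 = -1444*24 = -34656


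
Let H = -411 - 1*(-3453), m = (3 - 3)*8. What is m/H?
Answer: 0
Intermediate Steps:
m = 0 (m = 0*8 = 0)
H = 3042 (H = -411 + 3453 = 3042)
m/H = 0/3042 = 0*(1/3042) = 0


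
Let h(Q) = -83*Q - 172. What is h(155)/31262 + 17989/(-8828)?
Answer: -338731377/137990468 ≈ -2.4547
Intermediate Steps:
h(Q) = -172 - 83*Q
h(155)/31262 + 17989/(-8828) = (-172 - 83*155)/31262 + 17989/(-8828) = (-172 - 12865)*(1/31262) + 17989*(-1/8828) = -13037*1/31262 - 17989/8828 = -13037/31262 - 17989/8828 = -338731377/137990468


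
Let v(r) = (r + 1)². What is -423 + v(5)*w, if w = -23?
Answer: -1251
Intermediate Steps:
v(r) = (1 + r)²
-423 + v(5)*w = -423 + (1 + 5)²*(-23) = -423 + 6²*(-23) = -423 + 36*(-23) = -423 - 828 = -1251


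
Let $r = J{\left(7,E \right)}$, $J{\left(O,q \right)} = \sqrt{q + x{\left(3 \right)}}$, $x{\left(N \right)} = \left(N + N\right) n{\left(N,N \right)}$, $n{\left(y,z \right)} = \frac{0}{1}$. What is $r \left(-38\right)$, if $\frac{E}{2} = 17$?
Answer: $- 38 \sqrt{34} \approx -221.58$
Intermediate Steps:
$E = 34$ ($E = 2 \cdot 17 = 34$)
$n{\left(y,z \right)} = 0$ ($n{\left(y,z \right)} = 0 \cdot 1 = 0$)
$x{\left(N \right)} = 0$ ($x{\left(N \right)} = \left(N + N\right) 0 = 2 N 0 = 0$)
$J{\left(O,q \right)} = \sqrt{q}$ ($J{\left(O,q \right)} = \sqrt{q + 0} = \sqrt{q}$)
$r = \sqrt{34} \approx 5.8309$
$r \left(-38\right) = \sqrt{34} \left(-38\right) = - 38 \sqrt{34}$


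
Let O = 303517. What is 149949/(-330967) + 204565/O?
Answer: 22192193722/100454110939 ≈ 0.22092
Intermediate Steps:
149949/(-330967) + 204565/O = 149949/(-330967) + 204565/303517 = 149949*(-1/330967) + 204565*(1/303517) = -149949/330967 + 204565/303517 = 22192193722/100454110939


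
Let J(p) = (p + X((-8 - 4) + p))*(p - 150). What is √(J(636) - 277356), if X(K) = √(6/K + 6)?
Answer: √(21456240 + 157950*√26)/26 ≈ 181.47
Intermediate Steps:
X(K) = √(6 + 6/K)
J(p) = (-150 + p)*(p + √(6 + 6/(-12 + p))) (J(p) = (p + √(6 + 6/((-8 - 4) + p)))*(p - 150) = (p + √(6 + 6/(-12 + p)))*(-150 + p) = (-150 + p)*(p + √(6 + 6/(-12 + p))))
√(J(636) - 277356) = √((636² - 150*636 - 150*√6*√((-11 + 636)/(-12 + 636)) + 636*√6*√((-11 + 636)/(-12 + 636))) - 277356) = √((404496 - 95400 - 150*√6*√(625/624) + 636*√6*√(625/624)) - 277356) = √((404496 - 95400 - 150*√6*25*√39/156 + 636*√6*(25*√39/156)) - 277356) = √((404496 - 95400 - 1875*√26/26 + 3975*√26/13) - 277356) = √((309096 + 6075*√26/26) - 277356) = √(31740 + 6075*√26/26)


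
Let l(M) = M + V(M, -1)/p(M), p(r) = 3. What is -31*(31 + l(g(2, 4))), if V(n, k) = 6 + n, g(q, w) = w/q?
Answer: -3317/3 ≈ -1105.7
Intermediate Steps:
l(M) = 2 + 4*M/3 (l(M) = M + (6 + M)/3 = M + (6 + M)*(1/3) = M + (2 + M/3) = 2 + 4*M/3)
-31*(31 + l(g(2, 4))) = -31*(31 + (2 + 4*(4/2)/3)) = -31*(31 + (2 + 4*(4*(1/2))/3)) = -31*(31 + (2 + (4/3)*2)) = -31*(31 + (2 + 8/3)) = -31*(31 + 14/3) = -31*107/3 = -3317/3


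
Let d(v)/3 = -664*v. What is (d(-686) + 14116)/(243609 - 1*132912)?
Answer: 1380628/110697 ≈ 12.472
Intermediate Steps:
d(v) = -1992*v (d(v) = 3*(-664*v) = -1992*v)
(d(-686) + 14116)/(243609 - 1*132912) = (-1992*(-686) + 14116)/(243609 - 1*132912) = (1366512 + 14116)/(243609 - 132912) = 1380628/110697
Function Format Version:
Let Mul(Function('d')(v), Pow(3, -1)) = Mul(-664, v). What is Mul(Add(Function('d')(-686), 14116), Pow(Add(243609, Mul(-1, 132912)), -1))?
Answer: Rational(1380628, 110697) ≈ 12.472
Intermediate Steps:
Function('d')(v) = Mul(-1992, v) (Function('d')(v) = Mul(3, Mul(-664, v)) = Mul(-1992, v))
Mul(Add(Function('d')(-686), 14116), Pow(Add(243609, Mul(-1, 132912)), -1)) = Mul(Add(Mul(-1992, -686), 14116), Pow(Add(243609, Mul(-1, 132912)), -1)) = Mul(Add(1366512, 14116), Pow(Add(243609, -132912), -1)) = Mul(1380628, Pow(110697, -1)) = Mul(1380628, Rational(1, 110697)) = Rational(1380628, 110697)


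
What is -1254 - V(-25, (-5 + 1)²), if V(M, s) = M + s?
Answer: -1245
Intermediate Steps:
-1254 - V(-25, (-5 + 1)²) = -1254 - (-25 + (-5 + 1)²) = -1254 - (-25 + (-4)²) = -1254 - (-25 + 16) = -1254 - 1*(-9) = -1254 + 9 = -1245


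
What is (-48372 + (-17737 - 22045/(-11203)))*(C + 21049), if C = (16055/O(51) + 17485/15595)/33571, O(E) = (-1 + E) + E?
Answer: -164859732052054945353126/118477358417347 ≈ -1.3915e+9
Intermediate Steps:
O(E) = -1 + 2*E
C = 50428742/10575502849 (C = (16055/(-1 + 2*51) + 17485/15595)/33571 = (16055/(-1 + 102) + 17485*(1/15595))*(1/33571) = (16055/101 + 3497/3119)*(1/33571) = (50428742/315019)*(1/33571) = 50428742/10575502849 ≈ 0.0047684)
(-48372 + (-17737 - 22045/(-11203)))*(C + 21049) = (-48372 + (-17737 - 22045/(-11203)))*(50428742/10575502849 + 21049) = (-48372 + (-17737 - 22045*(-1)/11203))*(222603809897343/10575502849) = (-48372 + (-17737 - 1*(-22045/11203)))*(222603809897343/10575502849) = (-48372 + (-17737 + 22045/11203))*(222603809897343/10575502849) = (-48372 - 198685566/11203)*(222603809897343/10575502849) = -740597082/11203*222603809897343/10575502849 = -164859732052054945353126/118477358417347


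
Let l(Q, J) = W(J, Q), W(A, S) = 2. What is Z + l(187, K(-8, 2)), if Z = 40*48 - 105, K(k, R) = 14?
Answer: 1817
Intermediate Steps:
l(Q, J) = 2
Z = 1815 (Z = 1920 - 105 = 1815)
Z + l(187, K(-8, 2)) = 1815 + 2 = 1817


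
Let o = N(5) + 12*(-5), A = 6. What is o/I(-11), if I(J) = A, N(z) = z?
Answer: -55/6 ≈ -9.1667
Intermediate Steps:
I(J) = 6
o = -55 (o = 5 + 12*(-5) = 5 - 60 = -55)
o/I(-11) = -55/6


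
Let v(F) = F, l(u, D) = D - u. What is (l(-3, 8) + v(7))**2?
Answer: 324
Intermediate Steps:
(l(-3, 8) + v(7))**2 = ((8 - 1*(-3)) + 7)**2 = ((8 + 3) + 7)**2 = (11 + 7)**2 = 18**2 = 324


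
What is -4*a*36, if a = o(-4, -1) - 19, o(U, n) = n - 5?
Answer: 3600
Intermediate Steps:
o(U, n) = -5 + n
a = -25 (a = (-5 - 1) - 19 = -6 - 19 = -25)
-4*a*36 = -4*(-25)*36 = 100*36 = 3600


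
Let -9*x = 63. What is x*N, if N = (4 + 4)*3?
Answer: -168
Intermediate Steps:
x = -7 (x = -1/9*63 = -7)
N = 24 (N = 8*3 = 24)
x*N = -7*24 = -168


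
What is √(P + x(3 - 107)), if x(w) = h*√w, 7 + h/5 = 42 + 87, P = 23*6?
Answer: √(138 + 1220*I*√26) ≈ 56.393 + 55.156*I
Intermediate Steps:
P = 138
h = 610 (h = -35 + 5*(42 + 87) = -35 + 5*129 = -35 + 645 = 610)
x(w) = 610*√w
√(P + x(3 - 107)) = √(138 + 610*√(3 - 107)) = √(138 + 610*√(-104)) = √(138 + 610*(2*I*√26)) = √(138 + 1220*I*√26)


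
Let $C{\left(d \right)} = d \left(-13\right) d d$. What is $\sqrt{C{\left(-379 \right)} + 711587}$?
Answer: $\sqrt{708430794} \approx 26616.0$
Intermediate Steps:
$C{\left(d \right)} = - 13 d^{3}$ ($C{\left(d \right)} = - 13 d d^{2} = - 13 d^{3}$)
$\sqrt{C{\left(-379 \right)} + 711587} = \sqrt{- 13 \left(-379\right)^{3} + 711587} = \sqrt{\left(-13\right) \left(-54439939\right) + 711587} = \sqrt{707719207 + 711587} = \sqrt{708430794}$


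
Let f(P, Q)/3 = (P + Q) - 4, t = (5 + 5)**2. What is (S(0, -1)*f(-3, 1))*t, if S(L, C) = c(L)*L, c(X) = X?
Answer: 0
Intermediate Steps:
t = 100 (t = 10**2 = 100)
f(P, Q) = -12 + 3*P + 3*Q (f(P, Q) = 3*((P + Q) - 4) = 3*(-4 + P + Q) = -12 + 3*P + 3*Q)
S(L, C) = L**2 (S(L, C) = L*L = L**2)
(S(0, -1)*f(-3, 1))*t = (0**2*(-12 + 3*(-3) + 3*1))*100 = (0*(-12 - 9 + 3))*100 = (0*(-18))*100 = 0*100 = 0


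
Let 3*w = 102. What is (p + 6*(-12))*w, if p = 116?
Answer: 1496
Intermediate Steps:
w = 34 (w = (1/3)*102 = 34)
(p + 6*(-12))*w = (116 + 6*(-12))*34 = (116 - 72)*34 = 44*34 = 1496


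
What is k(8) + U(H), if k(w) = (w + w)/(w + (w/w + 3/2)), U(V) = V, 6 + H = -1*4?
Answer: -178/21 ≈ -8.4762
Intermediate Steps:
H = -10 (H = -6 - 1*4 = -6 - 4 = -10)
k(w) = 2*w/(5/2 + w) (k(w) = (2*w)/(w + (1 + 3*(½))) = (2*w)/(w + (1 + 3/2)) = (2*w)/(w + 5/2) = (2*w)/(5/2 + w) = 2*w/(5/2 + w))
k(8) + U(H) = 4*8/(5 + 2*8) - 10 = 4*8/(5 + 16) - 10 = 4*8/21 - 10 = 4*8*(1/21) - 10 = 32/21 - 10 = -178/21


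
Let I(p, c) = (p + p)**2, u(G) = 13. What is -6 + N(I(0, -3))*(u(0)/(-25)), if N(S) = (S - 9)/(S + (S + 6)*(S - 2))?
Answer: -639/100 ≈ -6.3900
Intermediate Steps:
I(p, c) = 4*p**2 (I(p, c) = (2*p)**2 = 4*p**2)
N(S) = (-9 + S)/(S + (-2 + S)*(6 + S)) (N(S) = (-9 + S)/(S + (6 + S)*(-2 + S)) = (-9 + S)/(S + (-2 + S)*(6 + S)))
-6 + N(I(0, -3))*(u(0)/(-25)) = -6 + ((-9 + 4*0**2)/(-12 + (4*0**2)**2 + 5*(4*0**2)))*(13/(-25)) = -6 + ((-9 + 4*0)/(-12 + (4*0)**2 + 5*(4*0)))*(13*(-1/25)) = -6 + ((-9 + 0)/(-12 + 0**2 + 5*0))*(-13/25) = -6 + (-9/(-12 + 0 + 0))*(-13/25) = -6 + (-9/(-12))*(-13/25) = -6 - 1/12*(-9)*(-13/25) = -6 + (3/4)*(-13/25) = -6 - 39/100 = -639/100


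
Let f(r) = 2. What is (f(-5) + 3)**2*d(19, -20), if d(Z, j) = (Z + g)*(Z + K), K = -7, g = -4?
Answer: 4500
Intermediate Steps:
d(Z, j) = (-7 + Z)*(-4 + Z) (d(Z, j) = (Z - 4)*(Z - 7) = (-4 + Z)*(-7 + Z) = (-7 + Z)*(-4 + Z))
(f(-5) + 3)**2*d(19, -20) = (2 + 3)**2*(28 + 19**2 - 11*19) = 5**2*(28 + 361 - 209) = 25*180 = 4500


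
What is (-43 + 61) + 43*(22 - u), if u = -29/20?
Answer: 20527/20 ≈ 1026.3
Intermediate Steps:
u = -29/20 (u = -29*1/20 = -29/20 ≈ -1.4500)
(-43 + 61) + 43*(22 - u) = (-43 + 61) + 43*(22 - 1*(-29/20)) = 18 + 43*(22 + 29/20) = 18 + 43*(469/20) = 18 + 20167/20 = 20527/20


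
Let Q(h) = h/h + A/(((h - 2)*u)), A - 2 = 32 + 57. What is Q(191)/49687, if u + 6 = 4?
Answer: 41/2683098 ≈ 1.5281e-5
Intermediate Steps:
u = -2 (u = -6 + 4 = -2)
A = 91 (A = 2 + (32 + 57) = 2 + 89 = 91)
Q(h) = 1 + 91/(4 - 2*h) (Q(h) = h/h + 91/(((h - 2)*(-2))) = 1 + 91/(((-2 + h)*(-2))) = 1 + 91/(4 - 2*h))
Q(191)/49687 = ((-95/2 + 191)/(-2 + 191))/49687 = ((287/2)/189)*(1/49687) = ((1/189)*(287/2))*(1/49687) = (41/54)*(1/49687) = 41/2683098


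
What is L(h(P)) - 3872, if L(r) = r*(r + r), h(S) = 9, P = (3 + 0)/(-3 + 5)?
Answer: -3710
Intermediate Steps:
P = 3/2 ≈ 1.5000
L(r) = 2*r² (L(r) = r*(2*r) = 2*r²)
L(h(P)) - 3872 = 2*9² - 3872 = 2*81 - 3872 = 162 - 3872 = -3710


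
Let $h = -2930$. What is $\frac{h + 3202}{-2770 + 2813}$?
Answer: $\frac{272}{43} \approx 6.3256$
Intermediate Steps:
$\frac{h + 3202}{-2770 + 2813} = \frac{-2930 + 3202}{-2770 + 2813} = \frac{272}{43}$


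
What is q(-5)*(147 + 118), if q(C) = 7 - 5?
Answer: 530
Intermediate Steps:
q(C) = 2
q(-5)*(147 + 118) = 2*(147 + 118) = 2*265 = 530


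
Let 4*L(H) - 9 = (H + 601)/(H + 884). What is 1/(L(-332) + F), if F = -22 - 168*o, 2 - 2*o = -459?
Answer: -2208/85545931 ≈ -2.5811e-5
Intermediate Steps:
o = 461/2 (o = 1 - 1/2*(-459) = 1 + 459/2 = 461/2 ≈ 230.50)
F = -38746 (F = -22 - 168*461/2 = -22 - 38724 = -38746)
L(H) = 9/4 + (601 + H)/(4*(884 + H)) (L(H) = 9/4 + ((H + 601)/(H + 884))/4 = 9/4 + ((601 + H)/(884 + H))/4 = 9/4 + (601 + H)/(4*(884 + H)))
1/(L(-332) + F) = 1/((8557 + 10*(-332))/(4*(884 - 332)) - 38746) = 1/((1/4)*(8557 - 3320)/552 - 38746) = 1/((1/4)*(1/552)*5237 - 38746) = 1/(5237/2208 - 38746) = 1/(-85545931/2208) = -2208/85545931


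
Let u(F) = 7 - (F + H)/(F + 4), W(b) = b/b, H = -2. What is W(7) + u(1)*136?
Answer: 4901/5 ≈ 980.20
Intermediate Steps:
W(b) = 1
u(F) = 7 - (-2 + F)/(4 + F) (u(F) = 7 - (F - 2)/(F + 4) = 7 - (-2 + F)/(4 + F))
W(7) + u(1)*136 = 1 + (6*(5 + 1)/(4 + 1))*136 = 1 + (6*6/5)*136 = 1 + (6*(1/5)*6)*136 = 1 + (36/5)*136 = 1 + 4896/5 = 4901/5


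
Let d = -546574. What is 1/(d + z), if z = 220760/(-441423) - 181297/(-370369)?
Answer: -163489395087/89359054364276747 ≈ -1.8296e-6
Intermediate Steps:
z = -1733994809/163489395087 (z = 220760*(-1/441423) - 181297*(-1/370369) = -220760/441423 + 181297/370369 = -1733994809/163489395087 ≈ -0.010606)
1/(d + z) = 1/(-546574 - 1733994809/163489395087) = 1/(-89359054364276747/163489395087) = -163489395087/89359054364276747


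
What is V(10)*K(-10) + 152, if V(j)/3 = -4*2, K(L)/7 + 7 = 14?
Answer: -1024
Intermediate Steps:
K(L) = 49 (K(L) = -49 + 7*14 = -49 + 98 = 49)
V(j) = -24 (V(j) = 3*(-4*2) = 3*(-8) = -24)
V(10)*K(-10) + 152 = -24*49 + 152 = -1176 + 152 = -1024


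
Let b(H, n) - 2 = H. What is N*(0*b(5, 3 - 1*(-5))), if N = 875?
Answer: 0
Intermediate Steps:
b(H, n) = 2 + H
N*(0*b(5, 3 - 1*(-5))) = 875*(0*(2 + 5)) = 875*(0*7) = 875*0 = 0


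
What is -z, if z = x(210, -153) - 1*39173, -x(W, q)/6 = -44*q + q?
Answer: 78647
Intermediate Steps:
x(W, q) = 258*q (x(W, q) = -6*(-44*q + q) = -(-258)*q = 258*q)
z = -78647 (z = 258*(-153) - 1*39173 = -39474 - 39173 = -78647)
-z = -1*(-78647) = 78647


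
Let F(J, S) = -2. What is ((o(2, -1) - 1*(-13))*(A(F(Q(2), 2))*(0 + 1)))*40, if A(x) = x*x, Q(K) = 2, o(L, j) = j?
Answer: 1920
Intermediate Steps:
A(x) = x²
((o(2, -1) - 1*(-13))*(A(F(Q(2), 2))*(0 + 1)))*40 = ((-1 - 1*(-13))*((-2)²*(0 + 1)))*40 = ((-1 + 13)*(4*1))*40 = (12*4)*40 = 48*40 = 1920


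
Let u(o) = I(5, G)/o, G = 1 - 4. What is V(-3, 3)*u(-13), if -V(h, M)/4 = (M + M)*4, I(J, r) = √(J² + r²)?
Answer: 96*√34/13 ≈ 43.059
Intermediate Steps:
G = -3
V(h, M) = -32*M (V(h, M) = -4*(M + M)*4 = -4*2*M*4 = -32*M)
u(o) = √34/o (u(o) = √(5² + (-3)²)/o = √(25 + 9)/o = √34/o)
V(-3, 3)*u(-13) = (-32*3)*(√34/(-13)) = -96*√34*(-1)/13 = -(-96)*√34/13 = 96*√34/13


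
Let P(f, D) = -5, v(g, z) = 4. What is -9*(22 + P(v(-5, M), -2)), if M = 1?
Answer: -153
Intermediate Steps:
-9*(22 + P(v(-5, M), -2)) = -9*(22 - 5) = -9*17 = -153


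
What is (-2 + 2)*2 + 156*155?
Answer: 24180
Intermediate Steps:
(-2 + 2)*2 + 156*155 = 0*2 + 24180 = 0 + 24180 = 24180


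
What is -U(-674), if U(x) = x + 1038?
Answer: -364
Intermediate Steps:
U(x) = 1038 + x
-U(-674) = -(1038 - 674) = -1*364 = -364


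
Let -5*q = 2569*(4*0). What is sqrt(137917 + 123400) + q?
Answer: 7*sqrt(5333) ≈ 511.19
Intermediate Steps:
q = 0 (q = -2569*4*0/5 = -2569*0/5 = -1/5*0 = 0)
sqrt(137917 + 123400) + q = sqrt(137917 + 123400) + 0 = sqrt(261317) + 0 = 7*sqrt(5333) + 0 = 7*sqrt(5333)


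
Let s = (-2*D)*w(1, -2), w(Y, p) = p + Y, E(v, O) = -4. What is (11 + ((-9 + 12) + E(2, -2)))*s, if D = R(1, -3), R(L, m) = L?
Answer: 20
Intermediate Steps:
D = 1
w(Y, p) = Y + p
s = 2 (s = (-2*1)*(1 - 2) = -2*(-1) = 2)
(11 + ((-9 + 12) + E(2, -2)))*s = (11 + ((-9 + 12) - 4))*2 = (11 + (3 - 4))*2 = (11 - 1)*2 = 10*2 = 20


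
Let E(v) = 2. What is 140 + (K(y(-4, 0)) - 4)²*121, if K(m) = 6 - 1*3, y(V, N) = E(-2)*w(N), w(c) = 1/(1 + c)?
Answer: 261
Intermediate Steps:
y(V, N) = 2/(1 + N)
K(m) = 3 (K(m) = 6 - 3 = 3)
140 + (K(y(-4, 0)) - 4)²*121 = 140 + (3 - 4)²*121 = 140 + (-1)²*121 = 140 + 1*121 = 140 + 121 = 261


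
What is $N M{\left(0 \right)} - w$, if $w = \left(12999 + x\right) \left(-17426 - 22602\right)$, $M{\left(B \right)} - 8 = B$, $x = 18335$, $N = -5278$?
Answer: $1254195128$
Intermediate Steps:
$M{\left(B \right)} = 8 + B$
$w = -1254237352$ ($w = \left(12999 + 18335\right) \left(-17426 - 22602\right) = 31334 \left(-40028\right) = -1254237352$)
$N M{\left(0 \right)} - w = - 5278 \left(8 + 0\right) - -1254237352 = \left(-5278\right) 8 + 1254237352 = -42224 + 1254237352 = 1254195128$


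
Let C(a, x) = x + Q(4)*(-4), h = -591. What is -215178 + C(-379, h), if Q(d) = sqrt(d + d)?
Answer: -215769 - 8*sqrt(2) ≈ -2.1578e+5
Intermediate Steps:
Q(d) = sqrt(2)*sqrt(d) (Q(d) = sqrt(2*d) = sqrt(2)*sqrt(d))
C(a, x) = x - 8*sqrt(2) (C(a, x) = x + (sqrt(2)*sqrt(4))*(-4) = x + (sqrt(2)*2)*(-4) = x + (2*sqrt(2))*(-4) = x - 8*sqrt(2))
-215178 + C(-379, h) = -215178 + (-591 - 8*sqrt(2)) = -215769 - 8*sqrt(2)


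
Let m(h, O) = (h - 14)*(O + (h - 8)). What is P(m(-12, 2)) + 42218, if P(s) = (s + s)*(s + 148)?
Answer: 618794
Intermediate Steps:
m(h, O) = (-14 + h)*(-8 + O + h) (m(h, O) = (-14 + h)*(O + (-8 + h)) = (-14 + h)*(-8 + O + h))
P(s) = 2*s*(148 + s) (P(s) = (2*s)*(148 + s) = 2*s*(148 + s))
P(m(-12, 2)) + 42218 = 2*(112 + (-12)**2 - 22*(-12) - 14*2 + 2*(-12))*(148 + (112 + (-12)**2 - 22*(-12) - 14*2 + 2*(-12))) + 42218 = 2*(112 + 144 + 264 - 28 - 24)*(148 + (112 + 144 + 264 - 28 - 24)) + 42218 = 2*468*(148 + 468) + 42218 = 2*468*616 + 42218 = 576576 + 42218 = 618794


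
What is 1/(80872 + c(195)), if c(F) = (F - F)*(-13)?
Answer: 1/80872 ≈ 1.2365e-5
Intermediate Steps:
c(F) = 0 (c(F) = 0*(-13) = 0)
1/(80872 + c(195)) = 1/(80872 + 0) = 1/80872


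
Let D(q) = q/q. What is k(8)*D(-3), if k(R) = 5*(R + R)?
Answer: 80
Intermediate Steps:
D(q) = 1
k(R) = 10*R (k(R) = 5*(2*R) = 10*R)
k(8)*D(-3) = (10*8)*1 = 80*1 = 80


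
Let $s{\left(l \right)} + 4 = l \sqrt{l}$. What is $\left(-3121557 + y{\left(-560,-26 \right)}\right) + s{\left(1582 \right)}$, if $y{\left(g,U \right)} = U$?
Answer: $-3121587 + 1582 \sqrt{1582} \approx -3.0587 \cdot 10^{6}$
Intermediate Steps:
$s{\left(l \right)} = -4 + l^{\frac{3}{2}}$ ($s{\left(l \right)} = -4 + l \sqrt{l} = -4 + l^{\frac{3}{2}}$)
$\left(-3121557 + y{\left(-560,-26 \right)}\right) + s{\left(1582 \right)} = \left(-3121557 - 26\right) - \left(4 - 1582^{\frac{3}{2}}\right) = -3121583 - \left(4 - 1582 \sqrt{1582}\right) = -3121587 + 1582 \sqrt{1582}$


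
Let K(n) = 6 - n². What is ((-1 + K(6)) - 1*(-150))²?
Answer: 14161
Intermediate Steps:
((-1 + K(6)) - 1*(-150))² = ((-1 + (6 - 1*6²)) - 1*(-150))² = ((-1 + (6 - 1*36)) + 150)² = ((-1 + (6 - 36)) + 150)² = ((-1 - 30) + 150)² = (-31 + 150)² = 119² = 14161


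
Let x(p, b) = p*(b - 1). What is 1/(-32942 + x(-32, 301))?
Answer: -1/42542 ≈ -2.3506e-5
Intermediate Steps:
x(p, b) = p*(-1 + b)
1/(-32942 + x(-32, 301)) = 1/(-32942 - 32*(-1 + 301)) = 1/(-32942 - 32*300) = 1/(-32942 - 9600) = 1/(-42542) = -1/42542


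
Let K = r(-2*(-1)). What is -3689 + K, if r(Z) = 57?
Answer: -3632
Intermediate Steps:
K = 57
-3689 + K = -3689 + 57 = -3632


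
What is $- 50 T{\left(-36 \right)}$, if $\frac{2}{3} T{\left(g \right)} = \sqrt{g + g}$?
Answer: $- 450 i \sqrt{2} \approx - 636.4 i$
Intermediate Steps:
$T{\left(g \right)} = \frac{3 \sqrt{2} \sqrt{g}}{2}$ ($T{\left(g \right)} = \frac{3 \sqrt{g + g}}{2} = \frac{3 \sqrt{2 g}}{2} = \frac{3 \sqrt{2} \sqrt{g}}{2}$)
$- 50 T{\left(-36 \right)} = - 50 \frac{3 \sqrt{2} \sqrt{-36}}{2} = - 50 \frac{3 \sqrt{2} \cdot 6 i}{2} = - 50 \cdot 9 i \sqrt{2} = - 450 i \sqrt{2}$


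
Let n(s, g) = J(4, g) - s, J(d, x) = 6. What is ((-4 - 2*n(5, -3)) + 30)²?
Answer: 576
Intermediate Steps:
n(s, g) = 6 - s
((-4 - 2*n(5, -3)) + 30)² = ((-4 - 2*(6 - 1*5)) + 30)² = ((-4 - 2*(6 - 5)) + 30)² = ((-4 - 2*1) + 30)² = ((-4 - 2) + 30)² = (-6 + 30)² = 24² = 576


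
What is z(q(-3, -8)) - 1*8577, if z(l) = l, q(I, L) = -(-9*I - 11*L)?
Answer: -8692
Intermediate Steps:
q(I, L) = 9*I + 11*L (q(I, L) = -(-11*L - 9*I) = 9*I + 11*L)
z(q(-3, -8)) - 1*8577 = (9*(-3) + 11*(-8)) - 1*8577 = (-27 - 88) - 8577 = -115 - 8577 = -8692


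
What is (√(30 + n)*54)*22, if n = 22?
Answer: 2376*√13 ≈ 8566.8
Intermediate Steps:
(√(30 + n)*54)*22 = (√(30 + 22)*54)*22 = (√52*54)*22 = ((2*√13)*54)*22 = (108*√13)*22 = 2376*√13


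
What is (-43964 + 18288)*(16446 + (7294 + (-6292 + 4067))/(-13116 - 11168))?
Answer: -2563553430305/6071 ≈ -4.2226e+8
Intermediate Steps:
(-43964 + 18288)*(16446 + (7294 + (-6292 + 4067))/(-13116 - 11168)) = -25676*(16446 + (7294 - 2225)/(-24284)) = -25676*(16446 + 5069*(-1/24284)) = -25676*(16446 - 5069/24284) = -25676*399369595/24284 = -2563553430305/6071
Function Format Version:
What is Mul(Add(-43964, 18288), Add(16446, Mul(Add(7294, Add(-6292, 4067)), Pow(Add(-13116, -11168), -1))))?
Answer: Rational(-2563553430305, 6071) ≈ -4.2226e+8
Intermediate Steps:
Mul(Add(-43964, 18288), Add(16446, Mul(Add(7294, Add(-6292, 4067)), Pow(Add(-13116, -11168), -1)))) = Mul(-25676, Add(16446, Mul(Add(7294, -2225), Pow(-24284, -1)))) = Mul(-25676, Add(16446, Mul(5069, Rational(-1, 24284)))) = Mul(-25676, Add(16446, Rational(-5069, 24284))) = Mul(-25676, Rational(399369595, 24284)) = Rational(-2563553430305, 6071)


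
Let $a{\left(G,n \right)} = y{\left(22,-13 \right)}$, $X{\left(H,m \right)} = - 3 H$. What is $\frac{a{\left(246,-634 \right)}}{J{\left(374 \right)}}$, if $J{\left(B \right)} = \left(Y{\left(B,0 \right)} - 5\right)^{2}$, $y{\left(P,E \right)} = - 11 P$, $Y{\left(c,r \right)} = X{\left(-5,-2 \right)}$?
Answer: $- \frac{121}{50} \approx -2.42$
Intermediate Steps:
$Y{\left(c,r \right)} = 15$ ($Y{\left(c,r \right)} = \left(-3\right) \left(-5\right) = 15$)
$a{\left(G,n \right)} = -242$ ($a{\left(G,n \right)} = \left(-11\right) 22 = -242$)
$J{\left(B \right)} = 100$ ($J{\left(B \right)} = \left(15 - 5\right)^{2} = 10^{2} = 100$)
$\frac{a{\left(246,-634 \right)}}{J{\left(374 \right)}} = - \frac{242}{100} = \left(-242\right) \frac{1}{100} = - \frac{121}{50}$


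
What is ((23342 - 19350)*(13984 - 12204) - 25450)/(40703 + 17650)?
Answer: 7080310/58353 ≈ 121.34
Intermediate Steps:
((23342 - 19350)*(13984 - 12204) - 25450)/(40703 + 17650) = (3992*1780 - 25450)/58353 = (7105760 - 25450)*(1/58353) = 7080310*(1/58353) = 7080310/58353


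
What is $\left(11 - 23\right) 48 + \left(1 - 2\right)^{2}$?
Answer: $-575$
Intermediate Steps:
$\left(11 - 23\right) 48 + \left(1 - 2\right)^{2} = \left(-12\right) 48 + \left(-1\right)^{2} = -576 + 1 = -575$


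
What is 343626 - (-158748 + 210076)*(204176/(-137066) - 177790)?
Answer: 625433885382482/68533 ≈ 9.1260e+9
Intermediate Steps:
343626 - (-158748 + 210076)*(204176/(-137066) - 177790) = 343626 - 51328*(204176*(-1/137066) - 177790) = 343626 - 51328*(-102088/68533 - 177790) = 343626 - 51328*(-12184584158)/68533 = 343626 - 1*(-625410335661824/68533) = 343626 + 625410335661824/68533 = 625433885382482/68533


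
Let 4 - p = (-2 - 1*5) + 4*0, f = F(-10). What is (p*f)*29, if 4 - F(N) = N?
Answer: 4466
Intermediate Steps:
F(N) = 4 - N
f = 14 (f = 4 - 1*(-10) = 4 + 10 = 14)
p = 11 (p = 4 - ((-2 - 1*5) + 4*0) = 4 - ((-2 - 5) + 0) = 4 - (-7 + 0) = 4 - 1*(-7) = 4 + 7 = 11)
(p*f)*29 = (11*14)*29 = 154*29 = 4466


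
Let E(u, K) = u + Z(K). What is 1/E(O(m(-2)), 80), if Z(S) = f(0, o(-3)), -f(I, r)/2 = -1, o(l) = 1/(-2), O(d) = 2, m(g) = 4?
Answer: ¼ ≈ 0.25000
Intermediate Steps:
o(l) = -½
f(I, r) = 2 (f(I, r) = -2*(-1) = 2)
Z(S) = 2
E(u, K) = 2 + u (E(u, K) = u + 2 = 2 + u)
1/E(O(m(-2)), 80) = 1/(2 + 2) = 1/4 = ¼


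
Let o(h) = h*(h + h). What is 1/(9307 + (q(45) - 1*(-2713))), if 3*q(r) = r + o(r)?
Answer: 1/13385 ≈ 7.4710e-5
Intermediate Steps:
o(h) = 2*h² (o(h) = h*(2*h) = 2*h²)
q(r) = r/3 + 2*r²/3 (q(r) = (r + 2*r²)/3 = r/3 + 2*r²/3)
1/(9307 + (q(45) - 1*(-2713))) = 1/(9307 + ((⅓)*45*(1 + 2*45) - 1*(-2713))) = 1/(9307 + ((⅓)*45*(1 + 90) + 2713)) = 1/(9307 + ((⅓)*45*91 + 2713)) = 1/(9307 + (1365 + 2713)) = 1/(9307 + 4078) = 1/13385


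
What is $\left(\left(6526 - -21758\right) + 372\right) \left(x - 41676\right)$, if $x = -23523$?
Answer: $-1868342544$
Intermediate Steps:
$\left(\left(6526 - -21758\right) + 372\right) \left(x - 41676\right) = \left(\left(6526 - -21758\right) + 372\right) \left(-23523 - 41676\right) = \left(\left(6526 + 21758\right) + 372\right) \left(-65199\right) = \left(28284 + 372\right) \left(-65199\right) = 28656 \left(-65199\right) = -1868342544$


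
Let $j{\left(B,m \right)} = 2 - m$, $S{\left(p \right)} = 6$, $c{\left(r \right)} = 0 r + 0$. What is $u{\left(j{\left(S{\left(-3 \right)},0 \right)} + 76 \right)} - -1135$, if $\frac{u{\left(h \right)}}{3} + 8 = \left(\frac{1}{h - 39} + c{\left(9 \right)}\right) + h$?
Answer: $\frac{17486}{13} \approx 1345.1$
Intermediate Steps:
$c{\left(r \right)} = 0$ ($c{\left(r \right)} = 0 + 0 = 0$)
$u{\left(h \right)} = -24 + 3 h + \frac{3}{-39 + h}$ ($u{\left(h \right)} = -24 + 3 \left(\left(\frac{1}{h - 39} + 0\right) + h\right) = -24 + 3 \left(\left(\frac{1}{-39 + h} + 0\right) + h\right) = -24 + 3 \left(\frac{1}{-39 + h} + h\right) = -24 + 3 \left(h + \frac{1}{-39 + h}\right) = -24 + \left(3 h + \frac{3}{-39 + h}\right) = -24 + 3 h + \frac{3}{-39 + h}$)
$u{\left(j{\left(S{\left(-3 \right)},0 \right)} + 76 \right)} - -1135 = \frac{3 \left(313 + \left(\left(2 - 0\right) + 76\right)^{2} - 47 \left(\left(2 - 0\right) + 76\right)\right)}{-39 + \left(\left(2 - 0\right) + 76\right)} - -1135 = \frac{3 \left(313 + \left(\left(2 + 0\right) + 76\right)^{2} - 47 \left(\left(2 + 0\right) + 76\right)\right)}{-39 + \left(\left(2 + 0\right) + 76\right)} + 1135 = \frac{3 \left(313 + \left(2 + 76\right)^{2} - 47 \left(2 + 76\right)\right)}{-39 + \left(2 + 76\right)} + 1135 = \frac{3 \left(313 + 78^{2} - 3666\right)}{-39 + 78} + 1135 = \frac{3 \left(313 + 6084 - 3666\right)}{39} + 1135 = 3 \cdot \frac{1}{39} \cdot 2731 + 1135 = \frac{2731}{13} + 1135 = \frac{17486}{13}$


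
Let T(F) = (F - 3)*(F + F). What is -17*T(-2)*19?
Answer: -6460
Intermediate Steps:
T(F) = 2*F*(-3 + F) (T(F) = (-3 + F)*(2*F) = 2*F*(-3 + F))
-17*T(-2)*19 = -34*(-2)*(-3 - 2)*19 = -34*(-2)*(-5)*19 = -17*20*19 = -340*19 = -6460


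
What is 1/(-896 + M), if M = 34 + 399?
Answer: -1/463 ≈ -0.0021598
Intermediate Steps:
M = 433
1/(-896 + M) = 1/(-896 + 433) = 1/(-463) = -1/463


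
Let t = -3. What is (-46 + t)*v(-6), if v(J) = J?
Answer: 294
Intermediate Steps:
(-46 + t)*v(-6) = (-46 - 3)*(-6) = -49*(-6) = 294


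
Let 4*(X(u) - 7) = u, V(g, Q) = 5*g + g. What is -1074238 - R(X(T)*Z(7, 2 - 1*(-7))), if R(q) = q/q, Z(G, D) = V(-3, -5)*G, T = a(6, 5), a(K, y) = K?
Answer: -1074239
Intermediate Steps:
V(g, Q) = 6*g
T = 6
X(u) = 7 + u/4
Z(G, D) = -18*G (Z(G, D) = (6*(-3))*G = -18*G)
R(q) = 1
-1074238 - R(X(T)*Z(7, 2 - 1*(-7))) = -1074238 - 1*1 = -1074238 - 1 = -1074239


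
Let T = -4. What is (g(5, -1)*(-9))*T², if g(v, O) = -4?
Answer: 576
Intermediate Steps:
(g(5, -1)*(-9))*T² = -4*(-9)*(-4)² = 36*16 = 576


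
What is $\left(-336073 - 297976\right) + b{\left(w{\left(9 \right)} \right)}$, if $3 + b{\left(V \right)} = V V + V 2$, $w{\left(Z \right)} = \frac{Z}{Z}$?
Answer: $-634049$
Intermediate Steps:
$w{\left(Z \right)} = 1$
$b{\left(V \right)} = -3 + V^{2} + 2 V$ ($b{\left(V \right)} = -3 + \left(V V + V 2\right) = -3 + \left(V^{2} + 2 V\right) = -3 + V^{2} + 2 V$)
$\left(-336073 - 297976\right) + b{\left(w{\left(9 \right)} \right)} = \left(-336073 - 297976\right) + \left(-3 + 1^{2} + 2 \cdot 1\right) = -634049 + \left(-3 + 1 + 2\right) = -634049 + 0 = -634049$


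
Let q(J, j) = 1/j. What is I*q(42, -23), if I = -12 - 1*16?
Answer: 28/23 ≈ 1.2174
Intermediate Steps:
I = -28 (I = -12 - 16 = -28)
I*q(42, -23) = -28/(-23) = -28*(-1/23) = 28/23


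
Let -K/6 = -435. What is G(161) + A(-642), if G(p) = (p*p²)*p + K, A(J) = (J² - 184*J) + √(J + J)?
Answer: 672431143 + 2*I*√321 ≈ 6.7243e+8 + 35.833*I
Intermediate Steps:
A(J) = J² - 184*J + √2*√J (A(J) = (J² - 184*J) + √(2*J) = (J² - 184*J) + √2*√J = J² - 184*J + √2*√J)
K = 2610 (K = -6*(-435) = 2610)
G(p) = 2610 + p⁴ (G(p) = (p*p²)*p + 2610 = p³*p + 2610 = p⁴ + 2610 = 2610 + p⁴)
G(161) + A(-642) = (2610 + 161⁴) + ((-642)² - 184*(-642) + √2*√(-642)) = (2610 + 671898241) + (412164 + 118128 + √2*(I*√642)) = 671900851 + (412164 + 118128 + 2*I*√321) = 671900851 + (530292 + 2*I*√321) = 672431143 + 2*I*√321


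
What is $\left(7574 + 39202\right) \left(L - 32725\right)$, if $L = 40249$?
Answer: $351942624$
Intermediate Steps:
$\left(7574 + 39202\right) \left(L - 32725\right) = \left(7574 + 39202\right) \left(40249 - 32725\right) = 46776 \cdot 7524 = 351942624$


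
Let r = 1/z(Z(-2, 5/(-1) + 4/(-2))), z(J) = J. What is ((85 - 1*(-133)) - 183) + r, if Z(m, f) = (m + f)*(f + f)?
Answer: 4411/126 ≈ 35.008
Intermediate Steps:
Z(m, f) = 2*f*(f + m) (Z(m, f) = (f + m)*(2*f) = 2*f*(f + m))
r = 1/126 (r = 1/(2*(5/(-1) + 4/(-2))*((5/(-1) + 4/(-2)) - 2)) = 1/(2*(5*(-1) + 4*(-1/2))*((5*(-1) + 4*(-1/2)) - 2)) = 1/(2*(-5 - 2)*((-5 - 2) - 2)) = 1/(2*(-7)*(-7 - 2)) = 1/(2*(-7)*(-9)) = 1/126 ≈ 0.0079365)
((85 - 1*(-133)) - 183) + r = ((85 - 1*(-133)) - 183) + 1/126 = ((85 + 133) - 183) + 1/126 = (218 - 183) + 1/126 = 35 + 1/126 = 4411/126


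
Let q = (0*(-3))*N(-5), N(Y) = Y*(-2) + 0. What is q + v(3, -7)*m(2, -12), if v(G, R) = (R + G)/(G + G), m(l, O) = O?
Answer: 8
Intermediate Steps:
v(G, R) = (G + R)/(2*G) (v(G, R) = (G + R)/((2*G)) = (G + R)*(1/(2*G)) = (G + R)/(2*G))
N(Y) = -2*Y (N(Y) = -2*Y + 0 = -2*Y)
q = 0 (q = (0*(-3))*(-2*(-5)) = 0*10 = 0)
q + v(3, -7)*m(2, -12) = 0 + ((½)*(3 - 7)/3)*(-12) = 0 + ((½)*(⅓)*(-4))*(-12) = 0 - ⅔*(-12) = 0 + 8 = 8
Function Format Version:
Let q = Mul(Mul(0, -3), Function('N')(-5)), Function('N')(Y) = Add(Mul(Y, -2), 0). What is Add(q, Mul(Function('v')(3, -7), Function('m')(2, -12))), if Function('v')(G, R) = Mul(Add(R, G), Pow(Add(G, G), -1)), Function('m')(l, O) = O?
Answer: 8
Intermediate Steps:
Function('v')(G, R) = Mul(Rational(1, 2), Pow(G, -1), Add(G, R)) (Function('v')(G, R) = Mul(Add(G, R), Pow(Mul(2, G), -1)) = Mul(Add(G, R), Mul(Rational(1, 2), Pow(G, -1))) = Mul(Rational(1, 2), Pow(G, -1), Add(G, R)))
Function('N')(Y) = Mul(-2, Y) (Function('N')(Y) = Add(Mul(-2, Y), 0) = Mul(-2, Y))
q = 0 (q = Mul(Mul(0, -3), Mul(-2, -5)) = Mul(0, 10) = 0)
Add(q, Mul(Function('v')(3, -7), Function('m')(2, -12))) = Add(0, Mul(Mul(Rational(1, 2), Pow(3, -1), Add(3, -7)), -12)) = Add(0, Mul(Mul(Rational(1, 2), Rational(1, 3), -4), -12)) = Add(0, Mul(Rational(-2, 3), -12)) = Add(0, 8) = 8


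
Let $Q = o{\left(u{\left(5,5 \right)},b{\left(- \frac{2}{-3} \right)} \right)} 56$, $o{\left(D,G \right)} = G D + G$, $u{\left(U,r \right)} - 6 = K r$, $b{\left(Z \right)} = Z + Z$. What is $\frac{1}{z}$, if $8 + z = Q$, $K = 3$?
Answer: $\frac{3}{4904} \approx 0.00061175$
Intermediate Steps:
$b{\left(Z \right)} = 2 Z$
$u{\left(U,r \right)} = 6 + 3 r$
$o{\left(D,G \right)} = G + D G$ ($o{\left(D,G \right)} = D G + G = G + D G$)
$Q = \frac{4928}{3}$ ($Q = 2 \left(- \frac{2}{-3}\right) \left(1 + \left(6 + 3 \cdot 5\right)\right) 56 = 2 \left(\left(-2\right) \left(- \frac{1}{3}\right)\right) \left(1 + \left(6 + 15\right)\right) 56 = 2 \cdot \frac{2}{3} \left(1 + 21\right) 56 = \frac{4}{3} \cdot 22 \cdot 56 = \frac{88}{3} \cdot 56 = \frac{4928}{3} \approx 1642.7$)
$z = \frac{4904}{3}$ ($z = -8 + \frac{4928}{3} = \frac{4904}{3} \approx 1634.7$)
$\frac{1}{z} = \frac{1}{\frac{4904}{3}} = \frac{3}{4904}$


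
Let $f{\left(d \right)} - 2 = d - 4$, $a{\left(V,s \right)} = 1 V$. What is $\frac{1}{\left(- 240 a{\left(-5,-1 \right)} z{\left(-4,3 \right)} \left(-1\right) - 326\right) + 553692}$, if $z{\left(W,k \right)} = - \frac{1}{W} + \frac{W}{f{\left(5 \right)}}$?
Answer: $\frac{1}{554666} \approx 1.8029 \cdot 10^{-6}$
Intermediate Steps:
$a{\left(V,s \right)} = V$
$f{\left(d \right)} = -2 + d$ ($f{\left(d \right)} = 2 + \left(d - 4\right) = 2 + \left(-4 + d\right) = -2 + d$)
$z{\left(W,k \right)} = - \frac{1}{W} + \frac{W}{3}$ ($z{\left(W,k \right)} = - \frac{1}{W} + \frac{W}{-2 + 5} = - \frac{1}{W} + \frac{W}{3}$)
$\frac{1}{\left(- 240 a{\left(-5,-1 \right)} z{\left(-4,3 \right)} \left(-1\right) - 326\right) + 553692} = \frac{1}{\left(- 240 - 5 \left(- \frac{1}{-4} + \frac{1}{3} \left(-4\right)\right) \left(-1\right) - 326\right) + 553692} = \frac{1}{\left(- 240 - 5 \left(\left(-1\right) \left(- \frac{1}{4}\right) - \frac{4}{3}\right) \left(-1\right) - 326\right) + 553692} = \frac{1}{\left(- 240 - 5 \left(\frac{1}{4} - \frac{4}{3}\right) \left(-1\right) - 326\right) + 553692} = \frac{1}{\left(- 240 \left(-5\right) \left(- \frac{13}{12}\right) \left(-1\right) - 326\right) + 553692} = \frac{1}{\left(- 240 \cdot \frac{65}{12} \left(-1\right) - 326\right) + 553692} = \frac{1}{\left(\left(-240\right) \left(- \frac{65}{12}\right) - 326\right) + 553692} = \frac{1}{\left(1300 - 326\right) + 553692} = \frac{1}{974 + 553692} = \frac{1}{554666}$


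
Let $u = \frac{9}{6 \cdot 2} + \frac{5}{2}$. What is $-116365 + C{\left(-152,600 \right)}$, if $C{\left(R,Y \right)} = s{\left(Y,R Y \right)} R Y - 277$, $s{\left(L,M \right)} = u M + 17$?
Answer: $27030012958$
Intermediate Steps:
$u = \frac{13}{4}$ ($u = \frac{9}{12} + 5 \cdot \frac{1}{2} = 9 \cdot \frac{1}{12} + \frac{5}{2} = \frac{3}{4} + \frac{5}{2} = \frac{13}{4} \approx 3.25$)
$s{\left(L,M \right)} = 17 + \frac{13 M}{4}$ ($s{\left(L,M \right)} = \frac{13 M}{4} + 17 = 17 + \frac{13 M}{4}$)
$C{\left(R,Y \right)} = -277 + R Y \left(17 + \frac{13 R Y}{4}\right)$ ($C{\left(R,Y \right)} = \left(17 + \frac{13 R Y}{4}\right) R Y - 277 = R \left(17 + \frac{13 R Y}{4}\right) Y - 277 = R Y \left(17 + \frac{13 R Y}{4}\right) - 277 = -277 + R Y \left(17 + \frac{13 R Y}{4}\right)$)
$-116365 + C{\left(-152,600 \right)} = -116365 - \left(277 + 38 \cdot 600 \left(68 + 13 \left(-152\right) 600\right)\right) = -116365 - \left(277 + 38 \cdot 600 \left(68 - 1185600\right)\right) = -116365 - \left(277 + 38 \cdot 600 \left(-1185532\right)\right) = -116365 + \left(-277 + 27030129600\right) = -116365 + 27030129323 = 27030012958$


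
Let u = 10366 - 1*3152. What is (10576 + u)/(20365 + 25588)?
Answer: 17790/45953 ≈ 0.38713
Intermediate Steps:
u = 7214 (u = 10366 - 3152 = 7214)
(10576 + u)/(20365 + 25588) = (10576 + 7214)/(20365 + 25588) = 17790/45953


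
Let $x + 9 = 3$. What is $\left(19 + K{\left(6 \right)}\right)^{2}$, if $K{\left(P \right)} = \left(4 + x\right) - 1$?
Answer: $256$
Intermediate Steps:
$x = -6$ ($x = -9 + 3 = -6$)
$K{\left(P \right)} = -3$ ($K{\left(P \right)} = \left(4 - 6\right) - 1 = -2 - 1 = -3$)
$\left(19 + K{\left(6 \right)}\right)^{2} = \left(19 - 3\right)^{2} = 16^{2} = 256$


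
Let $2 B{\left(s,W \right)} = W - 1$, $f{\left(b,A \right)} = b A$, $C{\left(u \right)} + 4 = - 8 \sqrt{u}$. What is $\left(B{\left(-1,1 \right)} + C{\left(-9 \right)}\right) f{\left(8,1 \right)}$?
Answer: $-32 - 192 i \approx -32.0 - 192.0 i$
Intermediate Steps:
$C{\left(u \right)} = -4 - 8 \sqrt{u}$
$f{\left(b,A \right)} = A b$
$B{\left(s,W \right)} = - \frac{1}{2} + \frac{W}{2}$ ($B{\left(s,W \right)} = \frac{W - 1}{2} = \frac{-1 + W}{2} = - \frac{1}{2} + \frac{W}{2}$)
$\left(B{\left(-1,1 \right)} + C{\left(-9 \right)}\right) f{\left(8,1 \right)} = \left(\left(- \frac{1}{2} + \frac{1}{2} \cdot 1\right) - \left(4 + 8 \sqrt{-9}\right)\right) 1 \cdot 8 = \left(\left(- \frac{1}{2} + \frac{1}{2}\right) - \left(4 + 8 \cdot 3 i\right)\right) 8 = \left(0 - \left(4 + 24 i\right)\right) 8 = \left(-4 - 24 i\right) 8 = -32 - 192 i$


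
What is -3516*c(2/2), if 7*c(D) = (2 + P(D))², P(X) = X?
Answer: -31644/7 ≈ -4520.6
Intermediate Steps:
c(D) = (2 + D)²/7
-3516*c(2/2) = -3516*(2 + 2/2)²/7 = -3516*(2 + 2*(½))²/7 = -3516*(2 + 1)²/7 = -3516*3²/7 = -3516*9/7 = -31644/7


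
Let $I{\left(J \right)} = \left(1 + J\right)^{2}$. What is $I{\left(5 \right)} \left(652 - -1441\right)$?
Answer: $75348$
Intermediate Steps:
$I{\left(5 \right)} \left(652 - -1441\right) = \left(1 + 5\right)^{2} \left(652 - -1441\right) = 6^{2} \left(652 + 1441\right) = 36 \cdot 2093 = 75348$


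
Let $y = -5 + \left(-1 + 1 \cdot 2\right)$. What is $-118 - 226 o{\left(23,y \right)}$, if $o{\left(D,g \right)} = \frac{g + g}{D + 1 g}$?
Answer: $- \frac{434}{19} \approx -22.842$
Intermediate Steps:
$y = -4$ ($y = -5 + \left(-1 + 2\right) = -5 + 1 = -4$)
$o{\left(D,g \right)} = \frac{2 g}{D + g}$
$-118 - 226 o{\left(23,y \right)} = -118 - 226 \cdot 2 \left(-4\right) \frac{1}{23 - 4} = -118 - 226 \cdot 2 \left(-4\right) \frac{1}{19} = -118 - - \frac{1808}{19} = -118 + \frac{1808}{19} = - \frac{434}{19}$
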